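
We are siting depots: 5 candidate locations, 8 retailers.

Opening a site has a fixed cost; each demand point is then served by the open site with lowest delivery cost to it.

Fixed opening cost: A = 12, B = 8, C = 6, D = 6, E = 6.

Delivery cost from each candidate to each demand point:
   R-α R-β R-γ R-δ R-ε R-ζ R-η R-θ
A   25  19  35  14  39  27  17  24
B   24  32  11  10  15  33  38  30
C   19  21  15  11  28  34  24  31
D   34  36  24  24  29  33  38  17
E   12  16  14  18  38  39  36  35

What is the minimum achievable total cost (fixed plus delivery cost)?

Open {A, B, D, E}: assign each demand point to its cheapest open site.
  R-α→E 12, R-β→E 16, R-γ→B 11, R-δ→B 10, R-ε→B 15, R-ζ→A 27, R-η→A 17, R-θ→D 17
  delivery cost 125, fixed 32 → total 157.
Compare {A, B, E}: delivery cost 132 + fixed 26 = 158.
Compare {A, B, C, D, E}: delivery cost 125 + fixed 38 = 163.
Compare {A, B, C, E}: delivery cost 132 + fixed 32 = 164.
All other subsets cost ≥ 158. Minimum total cost: 157.

157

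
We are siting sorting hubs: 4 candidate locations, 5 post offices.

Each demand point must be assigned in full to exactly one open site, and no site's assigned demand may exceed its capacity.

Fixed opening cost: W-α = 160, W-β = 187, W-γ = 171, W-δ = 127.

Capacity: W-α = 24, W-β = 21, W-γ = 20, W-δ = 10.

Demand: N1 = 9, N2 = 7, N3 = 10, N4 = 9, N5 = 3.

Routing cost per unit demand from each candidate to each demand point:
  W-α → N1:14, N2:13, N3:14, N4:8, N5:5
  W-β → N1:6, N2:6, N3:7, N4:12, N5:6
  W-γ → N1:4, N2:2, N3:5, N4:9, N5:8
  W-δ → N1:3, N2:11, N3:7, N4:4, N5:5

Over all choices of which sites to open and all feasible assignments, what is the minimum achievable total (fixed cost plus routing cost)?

Open {W-α, W-γ}; cheapest assignment that respects the capacities:
  W-α (cap 24, load 19): N2, N4, N5 — cost 7×13 + 9×8 + 3×5 = 178
  W-γ (cap 20, load 19): N1, N3 — cost 9×4 + 10×5 = 86
  Shipping 264, fixed 331 → total 595.
  Any other capacity-feasible assignment to {W-α, W-γ} ships for at least 264.
Compare {W-β, W-γ}: its best feasible assignment gives total 601.
Compare {W-α, W-γ, W-δ}: its best feasible assignment gives total 636.
Every other set of open sites that can feasibly serve all demand totals ≥ 601 even under its best assignment. Minimum: 595.

595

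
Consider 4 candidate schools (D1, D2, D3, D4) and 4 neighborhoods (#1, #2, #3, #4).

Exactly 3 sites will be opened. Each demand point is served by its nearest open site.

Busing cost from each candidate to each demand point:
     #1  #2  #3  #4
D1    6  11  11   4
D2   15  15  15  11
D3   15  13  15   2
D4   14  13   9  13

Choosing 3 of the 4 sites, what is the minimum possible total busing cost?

Open {D1, D3, D4}.
  #1→D1 6, #2→D1 11, #3→D4 9, #4→D3 2  ⇒ total 28.
Compare {D1, D2, D3}: total 30.
Compare {D1, D2, D4}: total 30.
No size-3 selection does better; minimum is 28.

28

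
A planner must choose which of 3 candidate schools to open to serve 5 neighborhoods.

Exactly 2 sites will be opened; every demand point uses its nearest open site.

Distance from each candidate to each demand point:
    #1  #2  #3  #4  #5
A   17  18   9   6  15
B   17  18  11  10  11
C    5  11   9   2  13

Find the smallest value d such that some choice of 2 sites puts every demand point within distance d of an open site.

Open {B, C}.
  Farthest demand point is #2 at distance 11 (to C); all others are ≤ 11.
With {A, C} the worst case is 13.
With {A, B} the worst case is 18.
No size-2 selection achieves below 11.

11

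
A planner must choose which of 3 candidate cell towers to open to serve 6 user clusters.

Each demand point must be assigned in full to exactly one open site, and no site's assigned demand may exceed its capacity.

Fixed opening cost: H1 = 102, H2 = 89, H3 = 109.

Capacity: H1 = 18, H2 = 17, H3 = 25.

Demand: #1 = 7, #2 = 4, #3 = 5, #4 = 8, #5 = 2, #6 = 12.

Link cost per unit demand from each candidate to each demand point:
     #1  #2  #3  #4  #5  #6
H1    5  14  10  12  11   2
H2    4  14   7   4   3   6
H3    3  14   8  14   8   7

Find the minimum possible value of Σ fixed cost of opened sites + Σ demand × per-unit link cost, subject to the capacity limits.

Open {H2, H3}; cheapest assignment that respects the capacities:
  H2 (cap 17, load 15): #3, #4, #5 — cost 5×7 + 8×4 + 2×3 = 73
  H3 (cap 25, load 23): #1, #2, #6 — cost 7×3 + 4×14 + 12×7 = 161
  Shipping 234, fixed 198 → total 432.
  Any other capacity-feasible assignment to {H2, H3} ships for at least 234.
Compare {H1, H2, H3}: its best feasible assignment gives total 474.
Compare {H1, H3}: its best feasible assignment gives total 480.
Every other set of open sites that can feasibly serve all demand totals ≥ 474 even under its best assignment. Minimum: 432.

432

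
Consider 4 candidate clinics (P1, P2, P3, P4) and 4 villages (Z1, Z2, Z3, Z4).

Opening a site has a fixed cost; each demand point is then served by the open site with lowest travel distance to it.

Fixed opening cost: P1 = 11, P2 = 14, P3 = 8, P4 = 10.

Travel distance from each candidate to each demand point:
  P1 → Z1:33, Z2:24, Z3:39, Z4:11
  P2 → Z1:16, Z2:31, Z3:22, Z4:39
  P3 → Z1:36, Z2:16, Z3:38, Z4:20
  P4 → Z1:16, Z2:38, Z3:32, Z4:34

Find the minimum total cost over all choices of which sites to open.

Open {P2, P3}: assign each demand point to its cheapest open site.
  Z1→P2 16, Z2→P3 16, Z3→P2 22, Z4→P3 20
  travel distance 74, fixed 22 → total 96.
Compare {P1, P2}: travel distance 73 + fixed 25 = 98.
Compare {P1, P2, P3}: travel distance 65 + fixed 33 = 98.
Compare {P3, P4}: travel distance 84 + fixed 18 = 102.
All other subsets cost ≥ 98. Minimum total cost: 96.

96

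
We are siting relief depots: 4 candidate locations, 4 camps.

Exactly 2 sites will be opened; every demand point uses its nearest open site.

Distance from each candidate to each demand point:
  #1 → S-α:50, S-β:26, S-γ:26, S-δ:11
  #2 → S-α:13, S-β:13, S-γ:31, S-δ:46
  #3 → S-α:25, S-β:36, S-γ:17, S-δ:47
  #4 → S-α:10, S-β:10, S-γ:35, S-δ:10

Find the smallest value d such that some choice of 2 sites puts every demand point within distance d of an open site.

17

Open {#3, #4}.
  Farthest demand point is S-γ at distance 17 (to #3); all others are ≤ 17.
With {#1, #2} the worst case is 26.
With {#1, #3} the worst case is 26.
No size-2 selection achieves below 17.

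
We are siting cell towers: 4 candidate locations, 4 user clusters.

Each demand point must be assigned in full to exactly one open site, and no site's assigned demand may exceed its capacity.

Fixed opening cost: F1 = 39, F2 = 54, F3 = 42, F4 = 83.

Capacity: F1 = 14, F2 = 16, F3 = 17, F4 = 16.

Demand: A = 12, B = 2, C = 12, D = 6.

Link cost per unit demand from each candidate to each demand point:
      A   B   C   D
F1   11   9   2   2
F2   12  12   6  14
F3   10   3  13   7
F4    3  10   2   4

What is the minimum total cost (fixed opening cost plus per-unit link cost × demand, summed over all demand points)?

272

Open {F1, F3, F4}; cheapest assignment that respects the capacities:
  F1 (cap 14, load 12): C — cost 12×2 = 24
  F3 (cap 17, load 8): B, D — cost 2×3 + 6×7 = 48
  F4 (cap 16, load 12): A — cost 12×3 = 36
  Shipping 108, fixed 164 → total 272.
  Any other capacity-feasible assignment to {F1, F3, F4} ships for at least 108.
Compare {F1, F2, F4}: its best feasible assignment gives total 314.
Compare {F1, F2, F3, F4}: its best feasible assignment gives total 326.
Every other set of open sites that can feasibly serve all demand totals ≥ 314 even under its best assignment. Minimum: 272.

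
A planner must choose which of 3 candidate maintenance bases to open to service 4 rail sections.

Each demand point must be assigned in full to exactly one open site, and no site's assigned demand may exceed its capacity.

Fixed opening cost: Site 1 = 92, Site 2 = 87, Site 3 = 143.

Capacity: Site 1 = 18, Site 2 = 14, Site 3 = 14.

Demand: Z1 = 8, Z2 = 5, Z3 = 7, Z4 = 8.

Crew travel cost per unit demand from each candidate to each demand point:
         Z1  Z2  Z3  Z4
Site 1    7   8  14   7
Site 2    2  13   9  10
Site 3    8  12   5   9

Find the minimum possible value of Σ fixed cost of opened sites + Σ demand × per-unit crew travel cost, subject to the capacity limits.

414

Open {Site 1, Site 2}; cheapest assignment that respects the capacities:
  Site 1 (cap 18, load 15): Z3, Z4 — cost 7×14 + 8×7 = 154
  Site 2 (cap 14, load 13): Z1, Z2 — cost 8×2 + 5×13 = 81
  Shipping 235, fixed 179 → total 414.
  Any other capacity-feasible assignment to {Site 1, Site 2} ships for at least 235.
Compare {Site 1, Site 3}: its best feasible assignment gives total 442.
Compare {Site 1, Site 2, Site 3}: its best feasible assignment gives total 469.
Every other set of open sites that can feasibly serve all demand totals ≥ 442 even under its best assignment. Minimum: 414.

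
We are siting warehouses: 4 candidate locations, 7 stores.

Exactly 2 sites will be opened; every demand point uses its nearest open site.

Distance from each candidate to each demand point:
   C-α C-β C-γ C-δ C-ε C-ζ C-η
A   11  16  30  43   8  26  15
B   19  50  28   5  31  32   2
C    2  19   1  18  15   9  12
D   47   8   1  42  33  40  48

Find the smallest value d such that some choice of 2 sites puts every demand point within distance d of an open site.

Open {A, C}.
  Farthest demand point is C-δ at distance 18 (to C); all others are ≤ 18.
With {C, D} the worst case is 18.
With {B, C} the worst case is 19.
No size-2 selection achieves below 18.

18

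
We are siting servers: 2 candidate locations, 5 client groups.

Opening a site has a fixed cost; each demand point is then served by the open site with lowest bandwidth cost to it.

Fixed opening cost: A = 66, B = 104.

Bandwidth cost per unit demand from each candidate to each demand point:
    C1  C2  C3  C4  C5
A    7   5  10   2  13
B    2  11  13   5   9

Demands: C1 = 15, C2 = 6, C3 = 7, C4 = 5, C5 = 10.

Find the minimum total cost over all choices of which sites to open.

Open {A, B}: assign each demand point to its cheapest open site.
  C1→B 15×2=30, C2→A 6×5=30, C3→A 7×10=70, C4→A 5×2=10, C5→B 10×9=90
  bandwidth cost 230, fixed 170 → total 400.
Compare {B}: bandwidth cost 302 + fixed 104 = 406.
Compare {A}: bandwidth cost 345 + fixed 66 = 411.

400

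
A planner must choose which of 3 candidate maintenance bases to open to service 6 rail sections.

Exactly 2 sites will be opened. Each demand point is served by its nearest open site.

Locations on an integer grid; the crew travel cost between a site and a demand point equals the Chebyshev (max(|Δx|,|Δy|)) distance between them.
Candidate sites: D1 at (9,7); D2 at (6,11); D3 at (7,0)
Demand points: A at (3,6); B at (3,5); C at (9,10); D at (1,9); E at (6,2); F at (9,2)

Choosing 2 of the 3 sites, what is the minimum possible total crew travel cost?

Open {D2, D3}.
  A→D2 5, B→D3 5, C→D2 3, D→D2 5, E→D3 2, F→D3 2  ⇒ total 22.
Compare {D1, D3}: total 26.
Compare {D1, D2}: total 29.

22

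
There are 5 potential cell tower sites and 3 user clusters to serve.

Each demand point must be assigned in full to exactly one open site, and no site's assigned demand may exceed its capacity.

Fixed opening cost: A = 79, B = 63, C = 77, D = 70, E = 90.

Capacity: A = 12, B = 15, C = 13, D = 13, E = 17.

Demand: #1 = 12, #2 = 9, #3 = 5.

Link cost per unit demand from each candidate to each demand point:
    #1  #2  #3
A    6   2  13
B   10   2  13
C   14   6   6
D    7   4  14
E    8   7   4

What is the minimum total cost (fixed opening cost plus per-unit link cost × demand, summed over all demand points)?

287

Open {B, E}; cheapest assignment that respects the capacities:
  B (cap 15, load 9): #2 — cost 9×2 = 18
  E (cap 17, load 17): #1, #3 — cost 12×8 + 5×4 = 116
  Shipping 134, fixed 153 → total 287.
  Any other capacity-feasible assignment to {B, E} ships for at least 134.
Compare {A, B}: its best feasible assignment gives total 297.
Compare {B, D}: its best feasible assignment gives total 300.
Every other set of open sites that can feasibly serve all demand totals ≥ 297 even under its best assignment. Minimum: 287.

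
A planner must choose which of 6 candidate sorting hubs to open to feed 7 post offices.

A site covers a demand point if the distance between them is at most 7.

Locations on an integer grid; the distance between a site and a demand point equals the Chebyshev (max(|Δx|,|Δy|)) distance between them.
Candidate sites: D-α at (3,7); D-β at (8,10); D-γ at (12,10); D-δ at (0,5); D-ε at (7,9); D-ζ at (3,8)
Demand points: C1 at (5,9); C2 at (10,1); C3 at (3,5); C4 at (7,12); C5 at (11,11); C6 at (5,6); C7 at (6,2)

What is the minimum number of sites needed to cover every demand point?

2

Coverage sets (demand points within 7 of each site):
  D-α: {C1, C2, C3, C4, C6, C7}
  D-β: {C1, C3, C4, C5, C6}
  D-γ: {C1, C4, C5, C6}
  D-δ: {C1, C3, C4, C6, C7}
  D-ε: {C1, C3, C4, C5, C6, C7}
  D-ζ: {C1, C2, C3, C4, C6, C7}
No single site covers all 7 demand points.
But {D-α, D-β} covers everything, so the minimum is 2.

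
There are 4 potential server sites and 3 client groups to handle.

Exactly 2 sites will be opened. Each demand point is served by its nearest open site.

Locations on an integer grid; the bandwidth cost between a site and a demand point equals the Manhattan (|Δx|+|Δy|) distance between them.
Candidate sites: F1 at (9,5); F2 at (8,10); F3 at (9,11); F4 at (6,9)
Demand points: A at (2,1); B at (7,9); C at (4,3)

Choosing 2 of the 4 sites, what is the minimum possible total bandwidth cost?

Open {F1, F4}.
  A→F1 11, B→F4 1, C→F1 7  ⇒ total 19.
Compare {F1, F2}: total 20.
Compare {F2, F4}: total 21.
No size-2 selection does better; minimum is 19.

19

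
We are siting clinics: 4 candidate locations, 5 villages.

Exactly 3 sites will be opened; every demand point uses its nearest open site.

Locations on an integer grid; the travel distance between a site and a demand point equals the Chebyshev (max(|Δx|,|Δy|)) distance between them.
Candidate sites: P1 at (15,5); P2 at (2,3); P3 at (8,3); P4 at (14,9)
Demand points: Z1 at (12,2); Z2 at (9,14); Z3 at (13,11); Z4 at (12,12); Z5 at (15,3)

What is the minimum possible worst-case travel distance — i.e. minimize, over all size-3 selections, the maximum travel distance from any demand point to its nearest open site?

5

Open {P1, P2, P4}.
  Farthest demand point is Z2 at travel distance 5 (to P4); all others are ≤ 5.
With {P1, P3, P4} the worst case is 5.
With {P2, P3, P4} the worst case is 6.
No size-3 selection achieves below 5.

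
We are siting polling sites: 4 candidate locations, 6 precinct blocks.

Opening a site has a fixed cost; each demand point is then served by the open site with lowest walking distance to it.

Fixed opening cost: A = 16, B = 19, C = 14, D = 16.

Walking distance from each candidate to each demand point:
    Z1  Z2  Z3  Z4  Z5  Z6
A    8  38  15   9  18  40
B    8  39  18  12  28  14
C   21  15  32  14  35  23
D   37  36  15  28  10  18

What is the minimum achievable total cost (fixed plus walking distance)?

Open {A, C}: assign each demand point to its cheapest open site.
  Z1→A 8, Z2→C 15, Z3→A 15, Z4→A 9, Z5→A 18, Z6→C 23
  walking distance 88, fixed 30 → total 118.
Compare {A, C, D}: walking distance 75 + fixed 46 = 121.
Compare {C, D}: walking distance 93 + fixed 30 = 123.
Compare {B, C, D}: walking distance 74 + fixed 49 = 123.
All other subsets cost ≥ 121. Minimum total cost: 118.

118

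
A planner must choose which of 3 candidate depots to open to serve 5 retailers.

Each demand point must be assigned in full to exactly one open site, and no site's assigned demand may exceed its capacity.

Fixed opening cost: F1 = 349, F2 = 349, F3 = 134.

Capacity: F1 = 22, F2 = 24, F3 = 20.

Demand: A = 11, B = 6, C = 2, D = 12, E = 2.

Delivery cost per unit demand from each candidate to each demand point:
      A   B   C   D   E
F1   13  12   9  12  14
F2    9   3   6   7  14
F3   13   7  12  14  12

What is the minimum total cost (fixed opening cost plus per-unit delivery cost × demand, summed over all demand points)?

756

Open {F2, F3}; cheapest assignment that respects the capacities:
  F2 (cap 24, load 23): A, D — cost 11×9 + 12×7 = 183
  F3 (cap 20, load 10): B, C, E — cost 6×7 + 2×12 + 2×12 = 90
  Shipping 273, fixed 483 → total 756.
  Any other capacity-feasible assignment to {F2, F3} ships for at least 273.
Compare {F1, F3}: its best feasible assignment gives total 854.
Compare {F1, F2}: its best feasible assignment gives total 983.
Every other set of open sites that can feasibly serve all demand totals ≥ 854 even under its best assignment. Minimum: 756.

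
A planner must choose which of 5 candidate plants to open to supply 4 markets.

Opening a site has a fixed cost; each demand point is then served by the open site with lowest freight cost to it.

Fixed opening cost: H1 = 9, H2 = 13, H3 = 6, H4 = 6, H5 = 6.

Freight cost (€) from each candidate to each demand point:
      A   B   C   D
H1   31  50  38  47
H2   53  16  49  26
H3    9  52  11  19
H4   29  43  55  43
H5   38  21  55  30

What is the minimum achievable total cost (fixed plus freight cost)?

Open {H3, H5}: assign each demand point to its cheapest open site.
  A→H3 9, B→H5 21, C→H3 11, D→H3 19
  freight cost 60, fixed 12 → total 72.
Compare {H2, H3}: freight cost 55 + fixed 19 = 74.
Compare {H3, H4, H5}: freight cost 60 + fixed 18 = 78.
Compare {H2, H3, H4}: freight cost 55 + fixed 25 = 80.
All other subsets cost ≥ 74. Minimum total cost: 72.

72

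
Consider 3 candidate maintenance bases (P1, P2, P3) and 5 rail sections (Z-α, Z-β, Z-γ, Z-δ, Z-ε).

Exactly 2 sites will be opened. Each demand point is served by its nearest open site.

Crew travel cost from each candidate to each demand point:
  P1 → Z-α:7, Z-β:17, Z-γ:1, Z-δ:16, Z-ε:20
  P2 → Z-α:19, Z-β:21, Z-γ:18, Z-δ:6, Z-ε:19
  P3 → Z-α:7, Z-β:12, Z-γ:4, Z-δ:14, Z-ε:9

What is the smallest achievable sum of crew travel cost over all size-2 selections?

Open {P2, P3}.
  Z-α→P3 7, Z-β→P3 12, Z-γ→P3 4, Z-δ→P2 6, Z-ε→P3 9  ⇒ total 38.
Compare {P1, P3}: total 43.
Compare {P1, P2}: total 50.

38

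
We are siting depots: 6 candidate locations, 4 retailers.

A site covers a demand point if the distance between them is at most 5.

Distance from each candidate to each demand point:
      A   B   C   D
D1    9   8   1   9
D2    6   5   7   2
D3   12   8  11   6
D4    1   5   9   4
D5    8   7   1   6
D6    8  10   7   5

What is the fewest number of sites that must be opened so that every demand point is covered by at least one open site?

2

Coverage sets (demand points within 5 of each site):
  D1: {C}
  D2: {B, D}
  D3: {}
  D4: {A, B, D}
  D5: {C}
  D6: {D}
No single site covers all 4 demand points.
But {D1, D4} covers everything, so the minimum is 2.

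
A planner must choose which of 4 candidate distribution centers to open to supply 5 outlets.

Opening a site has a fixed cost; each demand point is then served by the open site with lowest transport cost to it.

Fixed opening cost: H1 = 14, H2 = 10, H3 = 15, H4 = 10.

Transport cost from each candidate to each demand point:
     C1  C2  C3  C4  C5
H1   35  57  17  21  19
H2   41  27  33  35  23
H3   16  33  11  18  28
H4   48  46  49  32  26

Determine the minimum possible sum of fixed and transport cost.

Open {H2, H3}: assign each demand point to its cheapest open site.
  C1→H3 16, C2→H2 27, C3→H3 11, C4→H3 18, C5→H2 23
  transport cost 95, fixed 25 → total 120.
Compare {H3}: transport cost 106 + fixed 15 = 121.
Compare {H1, H3}: transport cost 97 + fixed 29 = 126.
Compare {H3, H4}: transport cost 104 + fixed 25 = 129.
All other subsets cost ≥ 121. Minimum total cost: 120.

120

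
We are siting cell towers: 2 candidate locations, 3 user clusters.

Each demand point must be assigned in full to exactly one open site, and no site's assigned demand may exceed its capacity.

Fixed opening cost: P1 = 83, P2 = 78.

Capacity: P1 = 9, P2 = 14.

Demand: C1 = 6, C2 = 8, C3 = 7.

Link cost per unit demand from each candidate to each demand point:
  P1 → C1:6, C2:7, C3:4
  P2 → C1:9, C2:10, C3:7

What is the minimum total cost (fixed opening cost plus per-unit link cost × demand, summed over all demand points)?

Open {P1, P2}; cheapest assignment that respects the capacities:
  P1 (cap 9, load 8): C2 — cost 8×7 = 56
  P2 (cap 14, load 13): C1, C3 — cost 6×9 + 7×7 = 103
  Shipping 159, fixed 161 → total 320.
  Any other capacity-feasible assignment to {P1, P2} ships for at least 159.
Total demand is 21 and no other set of sites has combined capacity ≥ 21, so {P1, P2} is the only feasible choice of open sites. Minimum: 320.

320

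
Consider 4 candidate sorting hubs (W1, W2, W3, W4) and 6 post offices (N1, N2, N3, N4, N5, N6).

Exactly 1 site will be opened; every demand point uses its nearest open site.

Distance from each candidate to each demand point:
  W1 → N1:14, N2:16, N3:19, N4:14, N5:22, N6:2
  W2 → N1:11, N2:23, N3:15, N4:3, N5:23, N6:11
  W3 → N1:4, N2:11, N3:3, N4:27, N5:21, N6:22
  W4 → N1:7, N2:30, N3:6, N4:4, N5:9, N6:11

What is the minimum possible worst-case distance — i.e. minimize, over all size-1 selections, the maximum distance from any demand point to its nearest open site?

22

Open {W1}.
  Farthest demand point is N5 at distance 22 (to W1); all others are ≤ 22.
With {W2} the worst case is 23.
With {W3} the worst case is 27.
No size-1 selection achieves below 22.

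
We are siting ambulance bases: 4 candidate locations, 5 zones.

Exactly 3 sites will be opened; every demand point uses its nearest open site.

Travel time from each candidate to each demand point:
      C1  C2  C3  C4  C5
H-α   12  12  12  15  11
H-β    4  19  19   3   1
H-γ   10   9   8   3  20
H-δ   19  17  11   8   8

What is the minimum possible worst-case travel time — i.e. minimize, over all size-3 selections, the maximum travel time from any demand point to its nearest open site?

Open {H-α, H-β, H-γ}.
  Farthest demand point is C2 at travel time 9 (to H-γ); all others are ≤ 9.
With {H-β, H-γ, H-δ} the worst case is 9.
With {H-α, H-γ, H-δ} the worst case is 10.
No size-3 selection achieves below 9.

9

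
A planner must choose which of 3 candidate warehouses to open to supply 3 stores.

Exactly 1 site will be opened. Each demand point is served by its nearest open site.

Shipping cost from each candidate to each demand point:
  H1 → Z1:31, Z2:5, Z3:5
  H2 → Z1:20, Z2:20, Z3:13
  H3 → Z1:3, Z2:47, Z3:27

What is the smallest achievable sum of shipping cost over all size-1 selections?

41

Open {H1}.
  Z1→H1 31, Z2→H1 5, Z3→H1 5  ⇒ total 41.
Compare {H2}: total 53.
Compare {H3}: total 77.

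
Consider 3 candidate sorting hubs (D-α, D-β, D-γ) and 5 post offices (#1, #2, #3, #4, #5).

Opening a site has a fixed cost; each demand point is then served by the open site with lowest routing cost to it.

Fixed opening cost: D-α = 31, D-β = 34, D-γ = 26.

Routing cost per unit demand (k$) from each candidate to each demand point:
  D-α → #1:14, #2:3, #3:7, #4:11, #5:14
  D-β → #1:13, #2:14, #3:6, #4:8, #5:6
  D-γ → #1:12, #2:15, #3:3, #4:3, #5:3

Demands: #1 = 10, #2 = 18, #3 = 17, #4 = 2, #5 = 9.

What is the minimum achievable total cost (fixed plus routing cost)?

315

Open {D-α, D-γ}: assign each demand point to its cheapest open site.
  #1→D-γ 10×12=120, #2→D-α 18×3=54, #3→D-γ 17×3=51, #4→D-γ 2×3=6, #5→D-γ 9×3=27
  routing cost 258, fixed 57 → total 315.
Compare {D-α, D-β, D-γ}: routing cost 258 + fixed 91 = 349.
Compare {D-α, D-β}: routing cost 356 + fixed 65 = 421.
Compare {D-α}: routing cost 461 + fixed 31 = 492.
All other subsets cost ≥ 349. Minimum total cost: 315.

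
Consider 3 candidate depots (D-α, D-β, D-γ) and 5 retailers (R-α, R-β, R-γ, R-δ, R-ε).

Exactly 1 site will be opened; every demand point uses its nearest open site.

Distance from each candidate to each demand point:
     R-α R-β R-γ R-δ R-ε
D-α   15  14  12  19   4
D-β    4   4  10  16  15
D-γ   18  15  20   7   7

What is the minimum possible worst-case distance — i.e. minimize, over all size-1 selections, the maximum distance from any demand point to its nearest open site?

16

Open {D-β}.
  Farthest demand point is R-δ at distance 16 (to D-β); all others are ≤ 16.
With {D-α} the worst case is 19.
With {D-γ} the worst case is 20.
No size-1 selection achieves below 16.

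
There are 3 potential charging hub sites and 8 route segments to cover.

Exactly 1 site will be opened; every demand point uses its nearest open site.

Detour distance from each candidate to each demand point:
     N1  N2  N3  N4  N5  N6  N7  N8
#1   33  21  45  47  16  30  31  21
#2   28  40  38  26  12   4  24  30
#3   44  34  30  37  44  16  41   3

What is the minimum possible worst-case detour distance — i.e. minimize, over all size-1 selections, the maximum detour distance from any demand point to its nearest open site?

Open {#2}.
  Farthest demand point is N2 at detour distance 40 (to #2); all others are ≤ 40.
With {#3} the worst case is 44.
With {#1} the worst case is 47.
No size-1 selection achieves below 40.

40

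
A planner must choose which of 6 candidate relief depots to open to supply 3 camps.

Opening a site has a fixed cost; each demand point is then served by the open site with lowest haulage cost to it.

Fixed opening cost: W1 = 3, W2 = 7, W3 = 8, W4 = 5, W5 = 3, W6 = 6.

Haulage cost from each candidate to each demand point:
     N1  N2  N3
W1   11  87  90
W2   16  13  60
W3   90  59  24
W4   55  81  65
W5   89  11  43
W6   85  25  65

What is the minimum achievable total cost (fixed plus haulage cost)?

60

Open {W1, W3, W5}: assign each demand point to its cheapest open site.
  N1→W1 11, N2→W5 11, N3→W3 24
  haulage cost 46, fixed 14 → total 60.
Compare {W1, W3, W4, W5}: haulage cost 46 + fixed 19 = 65.
Compare {W1, W2, W3}: haulage cost 48 + fixed 18 = 66.
Compare {W1, W3, W5, W6}: haulage cost 46 + fixed 20 = 66.
All other subsets cost ≥ 65. Minimum total cost: 60.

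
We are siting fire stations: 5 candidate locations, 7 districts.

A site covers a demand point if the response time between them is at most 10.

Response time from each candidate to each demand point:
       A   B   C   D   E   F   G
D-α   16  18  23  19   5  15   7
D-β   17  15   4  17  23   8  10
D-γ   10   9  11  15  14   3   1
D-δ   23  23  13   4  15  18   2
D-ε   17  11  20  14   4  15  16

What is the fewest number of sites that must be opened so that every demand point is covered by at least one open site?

Coverage sets (demand points within 10 of each site):
  D-α: {E, G}
  D-β: {C, F, G}
  D-γ: {A, B, F, G}
  D-δ: {D, G}
  D-ε: {E}
No 3 sites suffice: every size-3 union leaves at least one demand point uncovered.
But {D-α, D-β, D-γ, D-δ} covers everything, so the minimum is 4.

4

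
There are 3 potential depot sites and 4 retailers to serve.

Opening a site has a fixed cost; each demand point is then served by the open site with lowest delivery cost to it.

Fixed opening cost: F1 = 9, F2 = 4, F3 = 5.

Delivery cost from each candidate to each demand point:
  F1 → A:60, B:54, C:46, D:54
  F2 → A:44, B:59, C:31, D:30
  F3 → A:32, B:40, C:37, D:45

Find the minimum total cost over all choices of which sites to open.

142

Open {F2, F3}: assign each demand point to its cheapest open site.
  A→F3 32, B→F3 40, C→F2 31, D→F2 30
  delivery cost 133, fixed 9 → total 142.
Compare {F1, F2, F3}: delivery cost 133 + fixed 18 = 151.
Compare {F3}: delivery cost 154 + fixed 5 = 159.
Compare {F2}: delivery cost 164 + fixed 4 = 168.
All other subsets cost ≥ 151. Minimum total cost: 142.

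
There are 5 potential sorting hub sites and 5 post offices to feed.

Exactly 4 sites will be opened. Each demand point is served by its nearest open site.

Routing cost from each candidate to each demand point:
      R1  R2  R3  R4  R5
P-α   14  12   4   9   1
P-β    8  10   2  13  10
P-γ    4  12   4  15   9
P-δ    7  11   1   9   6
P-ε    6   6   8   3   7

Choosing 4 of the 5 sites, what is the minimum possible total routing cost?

Open {P-α, P-γ, P-δ, P-ε}.
  R1→P-γ 4, R2→P-ε 6, R3→P-δ 1, R4→P-ε 3, R5→P-α 1  ⇒ total 15.
Compare {P-α, P-β, P-γ, P-ε}: total 16.
Compare {P-α, P-β, P-δ, P-ε}: total 17.
No size-4 selection does better; minimum is 15.

15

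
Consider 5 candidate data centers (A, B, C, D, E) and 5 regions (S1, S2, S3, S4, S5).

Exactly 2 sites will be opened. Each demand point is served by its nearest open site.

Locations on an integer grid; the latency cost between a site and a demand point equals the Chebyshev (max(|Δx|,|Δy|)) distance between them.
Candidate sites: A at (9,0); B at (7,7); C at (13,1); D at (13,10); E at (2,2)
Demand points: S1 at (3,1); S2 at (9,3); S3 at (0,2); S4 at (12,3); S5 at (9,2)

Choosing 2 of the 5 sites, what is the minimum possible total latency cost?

Open {A, E}.
  S1→E 1, S2→A 3, S3→E 2, S4→A 3, S5→A 2  ⇒ total 11.
Compare {C, E}: total 13.
Compare {B, E}: total 17.
No size-2 selection does better; minimum is 11.

11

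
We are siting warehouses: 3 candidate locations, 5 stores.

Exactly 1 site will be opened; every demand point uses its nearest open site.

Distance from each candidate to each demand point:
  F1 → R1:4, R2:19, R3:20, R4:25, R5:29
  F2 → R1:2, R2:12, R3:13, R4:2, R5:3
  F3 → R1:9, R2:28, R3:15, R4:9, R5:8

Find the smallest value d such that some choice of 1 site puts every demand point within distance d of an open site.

13

Open {F2}.
  Farthest demand point is R3 at distance 13 (to F2); all others are ≤ 13.
With {F3} the worst case is 28.
With {F1} the worst case is 29.
No size-1 selection achieves below 13.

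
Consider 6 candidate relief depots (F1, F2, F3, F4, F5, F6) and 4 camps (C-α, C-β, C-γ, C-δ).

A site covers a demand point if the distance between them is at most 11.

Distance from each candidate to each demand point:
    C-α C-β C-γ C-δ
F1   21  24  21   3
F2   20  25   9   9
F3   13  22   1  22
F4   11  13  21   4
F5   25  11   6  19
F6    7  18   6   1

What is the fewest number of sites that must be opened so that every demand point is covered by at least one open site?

2

Coverage sets (demand points within 11 of each site):
  F1: {C-δ}
  F2: {C-γ, C-δ}
  F3: {C-γ}
  F4: {C-α, C-δ}
  F5: {C-β, C-γ}
  F6: {C-α, C-γ, C-δ}
No single site covers all 4 demand points.
But {F4, F5} covers everything, so the minimum is 2.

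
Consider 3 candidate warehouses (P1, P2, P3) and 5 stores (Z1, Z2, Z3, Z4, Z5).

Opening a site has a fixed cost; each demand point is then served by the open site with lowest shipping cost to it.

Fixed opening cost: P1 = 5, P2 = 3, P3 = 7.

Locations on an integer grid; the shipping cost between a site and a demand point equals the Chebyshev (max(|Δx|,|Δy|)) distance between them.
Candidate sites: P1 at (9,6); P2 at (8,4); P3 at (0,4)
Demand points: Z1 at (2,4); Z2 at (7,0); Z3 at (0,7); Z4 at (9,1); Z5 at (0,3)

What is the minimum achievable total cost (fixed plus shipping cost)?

Open {P2, P3}: assign each demand point to its cheapest open site.
  Z1→P3 2, Z2→P2 4, Z3→P3 3, Z4→P2 3, Z5→P3 1
  shipping cost 13, fixed 10 → total 23.
Compare {P1, P2, P3}: shipping cost 13 + fixed 15 = 28.
Compare {P3}: shipping cost 22 + fixed 7 = 29.
Compare {P1, P3}: shipping cost 17 + fixed 12 = 29.
All other subsets cost ≥ 28. Minimum total cost: 23.

23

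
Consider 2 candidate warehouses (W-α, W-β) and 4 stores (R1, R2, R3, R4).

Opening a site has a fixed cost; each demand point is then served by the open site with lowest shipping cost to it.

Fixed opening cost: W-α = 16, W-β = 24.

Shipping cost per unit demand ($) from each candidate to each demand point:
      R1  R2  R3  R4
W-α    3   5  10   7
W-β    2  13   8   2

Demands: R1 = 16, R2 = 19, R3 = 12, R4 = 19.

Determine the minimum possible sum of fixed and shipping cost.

Open {W-α, W-β}: assign each demand point to its cheapest open site.
  R1→W-β 16×2=32, R2→W-α 19×5=95, R3→W-β 12×8=96, R4→W-β 19×2=38
  shipping cost 261, fixed 40 → total 301.
Compare {W-α}: shipping cost 396 + fixed 16 = 412.
Compare {W-β}: shipping cost 413 + fixed 24 = 437.

301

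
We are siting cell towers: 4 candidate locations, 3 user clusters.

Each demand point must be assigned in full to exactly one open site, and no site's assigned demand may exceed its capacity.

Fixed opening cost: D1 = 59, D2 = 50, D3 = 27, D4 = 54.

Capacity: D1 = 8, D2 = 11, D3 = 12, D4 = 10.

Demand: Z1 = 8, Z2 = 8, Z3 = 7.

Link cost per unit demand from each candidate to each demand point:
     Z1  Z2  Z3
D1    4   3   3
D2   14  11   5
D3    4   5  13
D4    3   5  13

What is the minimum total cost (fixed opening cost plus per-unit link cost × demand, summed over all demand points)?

Open {D1, D3, D4}; cheapest assignment that respects the capacities:
  D1 (cap 8, load 7): Z3 — cost 7×3 = 21
  D3 (cap 12, load 8): Z2 — cost 8×5 = 40
  D4 (cap 10, load 8): Z1 — cost 8×3 = 24
  Shipping 85, fixed 140 → total 225.
  Any other capacity-feasible assignment to {D1, D3, D4} ships for at least 85.
Compare {D1, D2, D3}: its best feasible assignment gives total 227.
Compare {D2, D3, D4}: its best feasible assignment gives total 230.
Every other set of open sites that can feasibly serve all demand totals ≥ 227 even under its best assignment. Minimum: 225.

225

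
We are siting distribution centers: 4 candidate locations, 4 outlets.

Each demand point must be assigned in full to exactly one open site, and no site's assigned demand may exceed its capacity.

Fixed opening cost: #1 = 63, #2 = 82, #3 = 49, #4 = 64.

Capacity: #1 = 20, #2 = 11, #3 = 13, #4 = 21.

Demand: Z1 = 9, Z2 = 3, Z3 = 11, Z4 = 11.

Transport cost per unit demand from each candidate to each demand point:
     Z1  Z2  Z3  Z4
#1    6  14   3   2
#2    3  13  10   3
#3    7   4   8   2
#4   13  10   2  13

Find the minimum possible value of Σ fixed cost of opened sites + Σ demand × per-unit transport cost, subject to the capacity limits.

Open {#1, #4}; cheapest assignment that respects the capacities:
  #1 (cap 20, load 20): Z1, Z4 — cost 9×6 + 11×2 = 76
  #4 (cap 21, load 14): Z2, Z3 — cost 3×10 + 11×2 = 52
  Shipping 128, fixed 127 → total 255.
  Any other capacity-feasible assignment to {#1, #4} ships for at least 128.
Compare {#1, #3, #4}: its best feasible assignment gives total 286.
Compare {#2, #3, #4}: its best feasible assignment gives total 296.
Every other set of open sites that can feasibly serve all demand totals ≥ 286 even under its best assignment. Minimum: 255.

255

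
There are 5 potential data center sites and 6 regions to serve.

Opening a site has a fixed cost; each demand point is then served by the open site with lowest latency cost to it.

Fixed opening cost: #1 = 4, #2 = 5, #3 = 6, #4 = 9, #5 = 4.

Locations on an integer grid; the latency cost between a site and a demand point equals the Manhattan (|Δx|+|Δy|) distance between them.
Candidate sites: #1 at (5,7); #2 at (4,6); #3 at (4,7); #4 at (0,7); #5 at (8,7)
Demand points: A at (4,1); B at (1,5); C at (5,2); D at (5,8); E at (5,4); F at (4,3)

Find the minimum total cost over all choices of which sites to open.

Open {#2}: assign each demand point to its cheapest open site.
  A→#2 5, B→#2 4, C→#2 5, D→#2 3, E→#2 3, F→#2 3
  latency cost 23, fixed 5 → total 28.
Compare {#1, #2}: latency cost 21 + fixed 9 = 30.
Compare {#1}: latency cost 27 + fixed 4 = 31.
Compare {#2, #5}: latency cost 23 + fixed 9 = 32.
All other subsets cost ≥ 30. Minimum total cost: 28.

28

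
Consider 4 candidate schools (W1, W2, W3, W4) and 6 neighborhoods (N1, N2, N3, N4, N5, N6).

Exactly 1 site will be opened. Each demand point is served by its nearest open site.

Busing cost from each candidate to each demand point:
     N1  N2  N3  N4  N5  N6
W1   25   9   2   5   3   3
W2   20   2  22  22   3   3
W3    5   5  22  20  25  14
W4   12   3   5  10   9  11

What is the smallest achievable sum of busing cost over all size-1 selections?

47

Open {W1}.
  N1→W1 25, N2→W1 9, N3→W1 2, N4→W1 5, N5→W1 3, N6→W1 3  ⇒ total 47.
Compare {W4}: total 50.
Compare {W2}: total 72.
No size-1 selection does better; minimum is 47.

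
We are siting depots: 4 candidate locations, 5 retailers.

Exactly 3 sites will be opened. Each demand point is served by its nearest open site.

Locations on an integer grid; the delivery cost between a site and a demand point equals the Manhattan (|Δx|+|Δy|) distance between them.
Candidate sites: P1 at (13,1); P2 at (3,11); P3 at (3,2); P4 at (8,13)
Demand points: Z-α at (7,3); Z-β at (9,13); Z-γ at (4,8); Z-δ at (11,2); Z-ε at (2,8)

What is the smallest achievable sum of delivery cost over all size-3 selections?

Open {P1, P2, P4}.
  Z-α→P1 8, Z-β→P4 1, Z-γ→P2 4, Z-δ→P1 3, Z-ε→P2 4  ⇒ total 20.
Compare {P2, P3, P4}: total 22.
Compare {P1, P3, P4}: total 23.
No size-3 selection does better; minimum is 20.

20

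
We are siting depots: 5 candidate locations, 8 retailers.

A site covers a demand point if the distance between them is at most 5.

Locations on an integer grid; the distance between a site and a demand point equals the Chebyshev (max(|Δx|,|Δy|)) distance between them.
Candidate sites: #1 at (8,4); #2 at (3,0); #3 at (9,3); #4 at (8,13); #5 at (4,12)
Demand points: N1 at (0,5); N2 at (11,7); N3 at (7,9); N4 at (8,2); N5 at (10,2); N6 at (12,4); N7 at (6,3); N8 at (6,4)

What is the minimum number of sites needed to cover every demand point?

Coverage sets (demand points within 5 of each site):
  #1: {N2, N3, N4, N5, N6, N7, N8}
  #2: {N1, N4, N7, N8}
  #3: {N2, N4, N5, N6, N7, N8}
  #4: {N3}
  #5: {N3}
No single site covers all 8 demand points.
But {#1, #2} covers everything, so the minimum is 2.

2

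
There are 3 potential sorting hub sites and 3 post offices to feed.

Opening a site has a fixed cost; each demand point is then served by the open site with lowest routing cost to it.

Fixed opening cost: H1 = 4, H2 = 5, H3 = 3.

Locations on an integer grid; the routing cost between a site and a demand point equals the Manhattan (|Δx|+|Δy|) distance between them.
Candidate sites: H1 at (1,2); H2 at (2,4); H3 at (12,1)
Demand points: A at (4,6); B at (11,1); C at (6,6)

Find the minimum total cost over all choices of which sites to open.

19

Open {H2, H3}: assign each demand point to its cheapest open site.
  A→H2 4, B→H3 1, C→H2 6
  routing cost 11, fixed 8 → total 19.
Compare {H1, H2, H3}: routing cost 11 + fixed 12 = 23.
Compare {H1, H3}: routing cost 17 + fixed 7 = 24.
Compare {H2}: routing cost 22 + fixed 5 = 27.
All other subsets cost ≥ 23. Minimum total cost: 19.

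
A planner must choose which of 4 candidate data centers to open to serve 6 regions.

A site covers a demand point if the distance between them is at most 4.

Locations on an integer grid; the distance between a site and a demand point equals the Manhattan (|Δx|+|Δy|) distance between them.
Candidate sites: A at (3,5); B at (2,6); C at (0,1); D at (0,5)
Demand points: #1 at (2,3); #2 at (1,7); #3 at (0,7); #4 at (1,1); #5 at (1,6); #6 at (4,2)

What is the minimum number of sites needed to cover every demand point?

Coverage sets (demand points within 4 of each site):
  A: {#1, #2, #5, #6}
  B: {#1, #2, #3, #5}
  C: {#1, #4}
  D: {#1, #2, #3, #5}
No 2 sites suffice: every size-2 union leaves at least one demand point uncovered.
But {A, B, C} covers everything, so the minimum is 3.

3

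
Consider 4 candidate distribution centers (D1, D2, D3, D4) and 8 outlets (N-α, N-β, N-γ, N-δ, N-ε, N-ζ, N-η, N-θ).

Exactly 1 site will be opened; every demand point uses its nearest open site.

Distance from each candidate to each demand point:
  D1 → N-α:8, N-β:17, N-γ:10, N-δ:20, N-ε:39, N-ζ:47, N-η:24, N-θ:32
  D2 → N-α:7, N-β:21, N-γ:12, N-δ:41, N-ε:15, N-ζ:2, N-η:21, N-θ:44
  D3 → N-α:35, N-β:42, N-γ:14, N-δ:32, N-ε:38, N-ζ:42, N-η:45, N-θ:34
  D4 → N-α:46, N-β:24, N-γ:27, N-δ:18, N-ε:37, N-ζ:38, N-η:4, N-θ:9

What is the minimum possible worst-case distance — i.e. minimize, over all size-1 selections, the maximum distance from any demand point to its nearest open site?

Open {D2}.
  Farthest demand point is N-θ at distance 44 (to D2); all others are ≤ 44.
With {D3} the worst case is 45.
With {D4} the worst case is 46.
No size-1 selection achieves below 44.

44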